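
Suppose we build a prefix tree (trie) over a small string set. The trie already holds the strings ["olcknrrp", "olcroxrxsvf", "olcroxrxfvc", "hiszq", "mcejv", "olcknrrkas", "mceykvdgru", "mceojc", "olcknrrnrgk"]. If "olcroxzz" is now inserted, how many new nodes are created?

2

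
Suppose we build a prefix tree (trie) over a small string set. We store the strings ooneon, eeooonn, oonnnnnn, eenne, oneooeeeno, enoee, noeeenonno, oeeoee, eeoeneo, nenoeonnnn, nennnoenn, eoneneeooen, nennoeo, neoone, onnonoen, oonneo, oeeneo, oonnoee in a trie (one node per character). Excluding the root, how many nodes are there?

99

For each word, the new-node count is its length minus the longest prefix already in the trie:
  "ooneon" → 6 new (o, o, n, e, o, n)
  "eeooonn" → 7 new (e, e, o, o, o, n, n)
  "oonnnnnn" → prefix "oon" already present; 5 new (n, n, n, n, n)
  "eenne" → prefix "ee" already present; 3 new (n, n, e)
  "oneooeeeno" → prefix "o" already present; 9 new (n, e, o, o, e, e, e, n, o)
  "enoee" → prefix "e" already present; 4 new (n, o, e, e)
  "noeeenonno" → 10 new (n, o, e, e, e, n, o, n, n, o)
  "oeeoee" → prefix "o" already present; 5 new (e, e, o, e, e)
  "eeoeneo" → prefix "eeo" already present; 4 new (e, n, e, o)
  "nenoeonnnn" → prefix "n" already present; 9 new (e, n, o, e, o, n, n, n, n)
  "nennnoenn" → prefix "nen" already present; 6 new (n, n, o, e, n, n)
  "eoneneeooen" → prefix "e" already present; 10 new (o, n, e, n, e, e, o, o, e, n)
  "nennoeo" → prefix "nenn" already present; 3 new (o, e, o)
  "neoone" → prefix "ne" already present; 4 new (o, o, n, e)
  "onnonoen" → prefix "on" already present; 6 new (n, o, n, o, e, n)
  "oonneo" → prefix "oonn" already present; 2 new (e, o)
  "oeeneo" → prefix "oee" already present; 3 new (n, e, o)
  "oonnoee" → prefix "oonn" already present; 3 new (o, e, e)
Total nodes = 6 + 7 + 5 + 3 + 9 + 4 + 10 + 5 + 4 + 9 + 6 + 10 + 3 + 4 + 6 + 2 + 3 + 3 = 99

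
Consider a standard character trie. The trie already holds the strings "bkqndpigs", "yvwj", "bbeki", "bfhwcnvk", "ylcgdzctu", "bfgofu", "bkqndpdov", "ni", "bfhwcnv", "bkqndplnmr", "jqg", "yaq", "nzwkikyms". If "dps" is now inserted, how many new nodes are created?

3

No existing word starts with "d", so every character of "dps" needs a new node.
3 − 0 = 3 new nodes.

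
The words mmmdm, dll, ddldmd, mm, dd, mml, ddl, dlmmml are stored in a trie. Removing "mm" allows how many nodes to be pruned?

0

Walk "mm" from the leaf back toward the root, removing each node that no remaining word uses.
Every node on "mm" is still needed (e.g. by "mmmdm"), so nothing is freed.
Nodes removed: 0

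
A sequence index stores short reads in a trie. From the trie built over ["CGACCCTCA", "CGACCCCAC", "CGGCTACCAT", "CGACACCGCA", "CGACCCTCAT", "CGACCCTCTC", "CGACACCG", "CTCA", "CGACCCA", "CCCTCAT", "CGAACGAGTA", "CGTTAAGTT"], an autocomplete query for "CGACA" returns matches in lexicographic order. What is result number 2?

CGACACCGCA

DFS of the "CGACA" subtree visits, in order: "CGACACCG", "CGACACCGCA"
Position 2: CGACACCGCA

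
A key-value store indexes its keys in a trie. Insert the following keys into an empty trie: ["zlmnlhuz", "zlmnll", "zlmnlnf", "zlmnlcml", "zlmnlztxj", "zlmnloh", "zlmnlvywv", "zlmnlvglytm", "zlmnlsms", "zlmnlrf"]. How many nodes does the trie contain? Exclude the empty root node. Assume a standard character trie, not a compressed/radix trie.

Count nodes per top-level branch (shared prefixes stored once):
  'z'-branch (zlmnlcml, zlmnlhuz, zlmnll, zlmnlnf, zlmnloh, zlmnlrf, zlmnlsms, zlmnlvglytm, zlmnlvywv, zlmnlztxj): 34 nodes
Sum: 34

34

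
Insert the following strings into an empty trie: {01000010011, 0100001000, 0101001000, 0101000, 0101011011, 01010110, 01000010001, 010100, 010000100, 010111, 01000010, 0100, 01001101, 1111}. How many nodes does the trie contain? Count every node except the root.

36

Trie structure (* marks end of a word):
(root)
├─ 0
│  └─ 1
│     └─ 0
│        ├─ 0 *
│        │  ├─ 0
│        │  │  └─ 0
│        │  │     └─ 1
│        │  │        └─ 0 *
│        │  │           └─ 0 *
│        │  │              ├─ 0 *
│        │  │              │  └─ 1 *
│        │  │              └─ 1
│        │  │                 └─ 1 *
│        │  └─ 1
│        │     └─ 1
│        │        └─ 0
│        │           └─ 1 *
│        └─ 1
│           ├─ 0
│           │  ├─ 0 *
│           │  │  ├─ 0 *
│           │  │  └─ 1
│           │  │     └─ 0
│           │  │        └─ 0
│           │  │           └─ 0 *
│           │  └─ 1
│           │     └─ 1
│           │        └─ 0 *
│           │           └─ 1
│           │              └─ 1 *
│           └─ 1
│              └─ 1 *
└─ 1
   └─ 1
      └─ 1
         └─ 1 *
Counting every labelled node above: 36.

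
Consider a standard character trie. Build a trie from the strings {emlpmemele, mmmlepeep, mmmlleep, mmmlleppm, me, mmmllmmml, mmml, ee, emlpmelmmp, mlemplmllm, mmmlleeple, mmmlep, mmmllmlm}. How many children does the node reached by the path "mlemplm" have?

1

Walk "mlemplm" from the root, arriving at one node.
Distinct next characters after "mlemplm": l.
That node has 1 child edge.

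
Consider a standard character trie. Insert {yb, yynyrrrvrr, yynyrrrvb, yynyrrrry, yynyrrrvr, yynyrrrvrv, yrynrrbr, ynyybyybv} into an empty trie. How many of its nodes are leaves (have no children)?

A leaf is a node with no children — equivalently, the end of a word that is not a proper prefix of any other stored word.
Those words: "yb", "ynyybyybv", "yrynrrbr", "yynyrrrry", "yynyrrrvb", "yynyrrrvrr", "yynyrrrvrv"
Leaf count: 7

7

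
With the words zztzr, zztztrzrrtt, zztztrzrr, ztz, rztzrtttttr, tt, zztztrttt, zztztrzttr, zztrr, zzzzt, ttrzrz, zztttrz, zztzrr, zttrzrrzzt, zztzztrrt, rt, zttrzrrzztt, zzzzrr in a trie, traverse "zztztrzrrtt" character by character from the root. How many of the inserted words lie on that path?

Traverse "zztztrzrrtt" character by character; count nodes along the way that are marked as word ends.
Prefixes of the query that are stored words: "zztztrzrr", "zztztrzrrtt"
Count: 2

2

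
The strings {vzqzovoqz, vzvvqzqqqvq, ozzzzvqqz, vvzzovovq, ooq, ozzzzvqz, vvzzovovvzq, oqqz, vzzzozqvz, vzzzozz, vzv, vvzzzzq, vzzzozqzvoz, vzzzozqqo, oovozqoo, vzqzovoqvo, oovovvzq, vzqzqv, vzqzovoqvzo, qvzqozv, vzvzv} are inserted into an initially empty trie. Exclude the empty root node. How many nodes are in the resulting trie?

86

Count nodes per top-level branch (shared prefixes stored once):
  'o'-branch (ooq, oovovvzq, oovozqoo, oqqz, ozzzzvqqz, ozzzzvqz): 25 nodes
  'q'-branch (qvzqozv): 7 nodes
  'v'-branch (vvzzovovq, vvzzovovvzq, vvzzzzq, vzqzovoqvo, vzqzovoqvzo, vzqzovoqz, vzqzqv, vzv, vzvvqzqqqvq, vzvzv, vzzzozqqo, vzzzozqvz, vzzzozqzvoz, vzzzozz): 54 nodes
Sum: 86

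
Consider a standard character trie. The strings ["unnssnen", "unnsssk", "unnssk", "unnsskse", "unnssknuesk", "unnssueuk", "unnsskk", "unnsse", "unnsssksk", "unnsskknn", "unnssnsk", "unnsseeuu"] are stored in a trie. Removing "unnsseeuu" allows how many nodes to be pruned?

3

A node on "unnsseeuu"'s path can go only if nothing else ends at it or branches off below it.
The suffix "euu" (3 nodes) is used only by "unnsseeuu"; "unnsse" is itself a stored word, so pruning stops there.
Nodes removed: 3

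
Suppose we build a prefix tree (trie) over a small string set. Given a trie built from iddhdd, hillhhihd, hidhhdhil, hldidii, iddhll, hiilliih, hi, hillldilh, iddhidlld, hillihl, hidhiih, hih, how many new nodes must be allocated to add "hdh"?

Walking "hdh" from the root, the first 1 characters ("h") follow existing edges; "d" is the first miss.
So 3 − 1 = 2 new nodes.

2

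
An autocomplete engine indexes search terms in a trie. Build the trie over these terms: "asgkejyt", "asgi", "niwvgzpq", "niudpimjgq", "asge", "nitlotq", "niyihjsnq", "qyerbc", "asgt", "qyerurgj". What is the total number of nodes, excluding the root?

49

Count nodes per top-level branch (shared prefixes stored once):
  'a'-branch (asge, asgi, asgkejyt, asgt): 11 nodes
  'n'-branch (nitlotq, niudpimjgq, niwvgzpq, niyihjsnq): 28 nodes
  'q'-branch (qyerbc, qyerurgj): 10 nodes
Sum: 49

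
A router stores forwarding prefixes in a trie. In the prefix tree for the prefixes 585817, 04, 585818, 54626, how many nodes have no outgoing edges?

4

Leaves are exactly the stored words that no other stored word extends.
Those words: "04", "54626", "585817", "585818"
Leaf count: 4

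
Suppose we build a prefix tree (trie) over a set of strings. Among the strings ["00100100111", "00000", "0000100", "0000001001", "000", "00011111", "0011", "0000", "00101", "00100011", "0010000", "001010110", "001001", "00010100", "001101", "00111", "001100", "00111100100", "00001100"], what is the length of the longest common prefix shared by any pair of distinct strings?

The deepest shared node is where two words last agree before diverging.
"0010000" and "00100011" agree on "001000" (6 characters) before diverging; nothing deeper is shared.
Longest shared-prefix length: 6

6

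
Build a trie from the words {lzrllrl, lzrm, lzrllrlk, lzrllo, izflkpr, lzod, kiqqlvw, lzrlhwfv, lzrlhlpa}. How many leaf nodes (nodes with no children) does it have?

8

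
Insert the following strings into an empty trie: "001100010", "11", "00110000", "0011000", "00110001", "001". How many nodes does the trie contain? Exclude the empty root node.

Insert word by word; a character creates a node only if that edge doesn't already exist:
  "001100010" → 9 new (0, 0, 1, 1, 0, 0, 0, 1, 0)
  "11" → 2 new (1, 1)
  "00110000" → prefix "0011000" already present; 1 new (0)
  "0011000" → prefix "0011000" already present; 0 new (none)
  "00110001" → prefix "00110001" already present; 0 new (none)
  "001" → prefix "001" already present; 0 new (none)
Total nodes = 9 + 2 + 1 + 0 + 0 + 0 = 12

12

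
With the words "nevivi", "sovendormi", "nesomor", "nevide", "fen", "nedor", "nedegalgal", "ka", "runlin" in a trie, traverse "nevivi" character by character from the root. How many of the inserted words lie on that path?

1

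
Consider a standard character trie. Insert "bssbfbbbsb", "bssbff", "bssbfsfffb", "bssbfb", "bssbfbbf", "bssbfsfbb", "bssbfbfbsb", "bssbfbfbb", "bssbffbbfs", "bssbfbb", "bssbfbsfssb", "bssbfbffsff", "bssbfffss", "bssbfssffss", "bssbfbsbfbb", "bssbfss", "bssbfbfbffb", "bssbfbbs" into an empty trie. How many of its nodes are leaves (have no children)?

Leaves are exactly the stored words that no other stored word extends.
Those words: "bssbfbbbsb", "bssbfbbf", "bssbfbbs", "bssbfbfbb", "bssbfbfbffb", "bssbfbfbsb", "bssbfbffsff", "bssbfbsbfbb", "bssbfbsfssb", "bssbffbbfs", "bssbfffss", "bssbfsfbb", "bssbfsfffb", "bssbfssffss"
Leaf count: 14

14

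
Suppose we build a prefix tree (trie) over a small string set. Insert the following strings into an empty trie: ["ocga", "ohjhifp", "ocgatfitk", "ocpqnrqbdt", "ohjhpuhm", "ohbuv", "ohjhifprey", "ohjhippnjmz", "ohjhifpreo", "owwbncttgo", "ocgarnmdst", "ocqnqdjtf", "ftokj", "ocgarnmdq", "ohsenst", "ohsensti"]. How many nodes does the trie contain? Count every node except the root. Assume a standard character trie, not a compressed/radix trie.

74

For each word, the new-node count is its length minus the longest prefix already in the trie:
  "ocga" → 4 new (o, c, g, a)
  "ohjhifp" → prefix "o" already present; 6 new (h, j, h, i, f, p)
  "ocgatfitk" → prefix "ocga" already present; 5 new (t, f, i, t, k)
  "ocpqnrqbdt" → prefix "oc" already present; 8 new (p, q, n, r, q, b, d, t)
  "ohjhpuhm" → prefix "ohjh" already present; 4 new (p, u, h, m)
  "ohbuv" → prefix "oh" already present; 3 new (b, u, v)
  "ohjhifprey" → prefix "ohjhifp" already present; 3 new (r, e, y)
  "ohjhippnjmz" → prefix "ohjhi" already present; 6 new (p, p, n, j, m, z)
  "ohjhifpreo" → prefix "ohjhifpre" already present; 1 new (o)
  "owwbncttgo" → prefix "o" already present; 9 new (w, w, b, n, c, t, t, g, o)
  "ocgarnmdst" → prefix "ocga" already present; 6 new (r, n, m, d, s, t)
  "ocqnqdjtf" → prefix "oc" already present; 7 new (q, n, q, d, j, t, f)
  "ftokj" → 5 new (f, t, o, k, j)
  "ocgarnmdq" → prefix "ocgarnmd" already present; 1 new (q)
  "ohsenst" → prefix "oh" already present; 5 new (s, e, n, s, t)
  "ohsensti" → prefix "ohsenst" already present; 1 new (i)
Total nodes = 4 + 6 + 5 + 8 + 4 + 3 + 3 + 6 + 1 + 9 + 6 + 7 + 5 + 1 + 5 + 1 = 74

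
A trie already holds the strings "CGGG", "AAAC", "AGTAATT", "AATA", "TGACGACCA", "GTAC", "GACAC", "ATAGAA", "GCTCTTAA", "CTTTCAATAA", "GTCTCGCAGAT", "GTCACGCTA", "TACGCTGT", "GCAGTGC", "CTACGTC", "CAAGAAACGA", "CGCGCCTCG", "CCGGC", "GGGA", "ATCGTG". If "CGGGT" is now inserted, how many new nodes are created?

1

The longest prefix of "CGGGT" already in the trie is "CGGG" (length 4).
So 5 − 4 = 1 new nodes.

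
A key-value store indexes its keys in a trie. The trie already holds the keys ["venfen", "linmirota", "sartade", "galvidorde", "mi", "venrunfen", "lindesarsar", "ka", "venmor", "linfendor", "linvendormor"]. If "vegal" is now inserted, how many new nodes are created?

The longest prefix of "vegal" already in the trie is "ve" (length 2).
Each of the 3 remaining characters creates one node.

3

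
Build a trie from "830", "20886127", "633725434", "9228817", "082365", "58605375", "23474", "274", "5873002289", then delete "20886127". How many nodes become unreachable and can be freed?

A node on "20886127"'s path can go only if nothing else ends at it or branches off below it.
The suffix "0886127" (7 nodes) is used only by "20886127"; the node for "2" still has the child "3", so pruning stops there.
Nodes removed: 7

7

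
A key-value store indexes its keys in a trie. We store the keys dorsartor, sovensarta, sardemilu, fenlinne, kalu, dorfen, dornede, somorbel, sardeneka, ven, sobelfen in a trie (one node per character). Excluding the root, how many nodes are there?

65

Count nodes per top-level branch (shared prefixes stored once):
  'd'-branch (dorfen, dornede, dorsartor): 16 nodes
  'f'-branch (fenlinne): 8 nodes
  'k'-branch (kalu): 4 nodes
  's'-branch (sardemilu, sardeneka, sobelfen, somorbel, sovensarta): 34 nodes
  'v'-branch (ven): 3 nodes
Sum: 65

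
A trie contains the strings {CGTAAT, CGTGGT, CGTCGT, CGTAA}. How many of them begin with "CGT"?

4

Traverse to the node for "CGT", then collect every word in that subtree.
Words under "CGT": CGTAA, CGTAAT, CGTCGT, CGTGGT
Count: 4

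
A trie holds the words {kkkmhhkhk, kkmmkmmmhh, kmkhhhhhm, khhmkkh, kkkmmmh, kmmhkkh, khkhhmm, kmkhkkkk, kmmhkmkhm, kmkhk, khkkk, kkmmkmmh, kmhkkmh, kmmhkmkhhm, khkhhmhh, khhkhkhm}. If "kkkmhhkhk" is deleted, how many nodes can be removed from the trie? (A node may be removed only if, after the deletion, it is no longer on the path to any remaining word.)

5

A node on "kkkmhhkhk"'s path can go only if nothing else ends at it or branches off below it.
The suffix "hhkhk" (5 nodes) is used only by "kkkmhhkhk"; the node for "kkkm" still has the child "m", so pruning stops there.
Nodes removed: 5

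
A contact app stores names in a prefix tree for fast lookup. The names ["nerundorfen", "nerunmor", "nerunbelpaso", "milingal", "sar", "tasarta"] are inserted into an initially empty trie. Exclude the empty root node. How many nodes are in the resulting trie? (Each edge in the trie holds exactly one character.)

39

Insert word by word; a character creates a node only if that edge doesn't already exist:
  "nerundorfen" → 11 new (n, e, r, u, n, d, o, r, f, e, n)
  "nerunmor" → prefix "nerun" already present; 3 new (m, o, r)
  "nerunbelpaso" → prefix "nerun" already present; 7 new (b, e, l, p, a, s, o)
  "milingal" → 8 new (m, i, l, i, n, g, a, l)
  "sar" → 3 new (s, a, r)
  "tasarta" → 7 new (t, a, s, a, r, t, a)
Total nodes = 11 + 3 + 7 + 8 + 3 + 7 = 39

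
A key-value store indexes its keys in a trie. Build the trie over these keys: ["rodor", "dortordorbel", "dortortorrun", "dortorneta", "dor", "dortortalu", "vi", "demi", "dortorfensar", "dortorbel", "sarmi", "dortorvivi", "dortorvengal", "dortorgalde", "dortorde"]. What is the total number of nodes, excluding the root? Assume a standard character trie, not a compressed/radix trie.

64

For each word, the new-node count is its length minus the longest prefix already in the trie:
  "rodor" → 5 new (r, o, d, o, r)
  "dortordorbel" → 12 new (d, o, r, t, o, r, d, o, r, b, e, l)
  "dortortorrun" → prefix "dortor" already present; 6 new (t, o, r, r, u, n)
  "dortorneta" → prefix "dortor" already present; 4 new (n, e, t, a)
  "dor" → prefix "dor" already present; 0 new (none)
  "dortortalu" → prefix "dortort" already present; 3 new (a, l, u)
  "vi" → 2 new (v, i)
  "demi" → prefix "d" already present; 3 new (e, m, i)
  "dortorfensar" → prefix "dortor" already present; 6 new (f, e, n, s, a, r)
  "dortorbel" → prefix "dortor" already present; 3 new (b, e, l)
  "sarmi" → 5 new (s, a, r, m, i)
  "dortorvivi" → prefix "dortor" already present; 4 new (v, i, v, i)
  "dortorvengal" → prefix "dortorv" already present; 5 new (e, n, g, a, l)
  "dortorgalde" → prefix "dortor" already present; 5 new (g, a, l, d, e)
  "dortorde" → prefix "dortord" already present; 1 new (e)
Total nodes = 5 + 12 + 6 + 4 + 0 + 3 + 2 + 3 + 6 + 3 + 5 + 4 + 5 + 5 + 1 = 64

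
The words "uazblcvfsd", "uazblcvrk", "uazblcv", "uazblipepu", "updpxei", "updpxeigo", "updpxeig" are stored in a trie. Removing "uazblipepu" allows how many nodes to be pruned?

5

A node on "uazblipepu"'s path can go only if nothing else ends at it or branches off below it.
The suffix "ipepu" (5 nodes) is used only by "uazblipepu"; the node for "uazbl" still has the child "c", so pruning stops there.
Nodes removed: 5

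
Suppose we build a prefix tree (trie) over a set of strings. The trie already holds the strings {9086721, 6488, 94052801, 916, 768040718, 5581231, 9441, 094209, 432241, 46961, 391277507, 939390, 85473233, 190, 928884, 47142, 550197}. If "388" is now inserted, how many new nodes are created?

Walking "388" from the root, the first 1 characters ("3") follow existing edges; "8" is the first miss.
New nodes needed: |"388"| − 1 = 3 − 1 = 2.

2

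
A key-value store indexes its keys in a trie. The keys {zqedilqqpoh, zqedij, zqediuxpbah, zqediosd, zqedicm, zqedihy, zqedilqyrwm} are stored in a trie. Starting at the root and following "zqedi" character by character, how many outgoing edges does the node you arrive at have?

6

Follow the path "zqedi" to its node, then look at its outgoing edges.
Characters that immediately follow "zqedi" among the stored strings: {c, h, j, l, o, u}.
That node has 6 child edges.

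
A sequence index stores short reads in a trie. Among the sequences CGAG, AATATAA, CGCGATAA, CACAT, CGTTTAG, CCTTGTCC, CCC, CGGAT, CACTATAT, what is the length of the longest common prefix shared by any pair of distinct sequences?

Look for the deepest trie node that still has at least two words in its subtree.
"CACAT" and "CACTATAT" agree on "CAC" (3 characters) before diverging; nothing deeper is shared.
Longest shared-prefix length: 3

3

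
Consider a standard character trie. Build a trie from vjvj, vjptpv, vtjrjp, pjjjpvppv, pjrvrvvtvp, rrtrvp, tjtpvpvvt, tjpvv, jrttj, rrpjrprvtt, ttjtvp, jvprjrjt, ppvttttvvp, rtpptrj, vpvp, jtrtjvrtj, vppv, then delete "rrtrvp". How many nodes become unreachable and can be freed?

4

A node on "rrtrvp"'s path can go only if nothing else ends at it or branches off below it.
The suffix "trvp" (4 nodes) is used only by "rrtrvp"; the node for "rr" still has the child "p", so pruning stops there.
Nodes removed: 4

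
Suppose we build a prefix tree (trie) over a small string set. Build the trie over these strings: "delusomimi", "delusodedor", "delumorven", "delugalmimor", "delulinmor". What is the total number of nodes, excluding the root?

35

Count nodes per top-level branch (shared prefixes stored once):
  'd'-branch (delugalmimor, delulinmor, delumorven, delusodedor, delusomimi): 35 nodes
Sum: 35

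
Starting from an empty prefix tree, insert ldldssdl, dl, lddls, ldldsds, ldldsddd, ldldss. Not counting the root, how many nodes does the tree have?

17

Trace insertions, counting only characters that open a new branch:
  "ldldssdl" → 8 new (l, d, l, d, s, s, d, l)
  "dl" → 2 new (d, l)
  "lddls" → prefix "ld" already present; 3 new (d, l, s)
  "ldldsds" → prefix "ldlds" already present; 2 new (d, s)
  "ldldsddd" → prefix "ldldsd" already present; 2 new (d, d)
  "ldldss" → prefix "ldldss" already present; 0 new (none)
Total nodes = 8 + 2 + 3 + 2 + 2 + 0 = 17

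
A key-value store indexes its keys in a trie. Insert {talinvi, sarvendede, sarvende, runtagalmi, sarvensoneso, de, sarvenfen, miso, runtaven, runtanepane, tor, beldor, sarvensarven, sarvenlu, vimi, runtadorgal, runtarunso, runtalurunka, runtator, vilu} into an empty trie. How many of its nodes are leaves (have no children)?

A leaf is a node with no children — equivalently, the end of a word that is not a proper prefix of any other stored word.
Those words: "beldor", "de", "miso", "runtadorgal", "runtagalmi", "runtalurunka", "runtanepane", "runtarunso", "runtator", "runtaven", "sarvendede", "sarvenfen", "sarvenlu", "sarvensarven", "sarvensoneso", "talinvi", "tor", "vilu", "vimi"
Leaf count: 19

19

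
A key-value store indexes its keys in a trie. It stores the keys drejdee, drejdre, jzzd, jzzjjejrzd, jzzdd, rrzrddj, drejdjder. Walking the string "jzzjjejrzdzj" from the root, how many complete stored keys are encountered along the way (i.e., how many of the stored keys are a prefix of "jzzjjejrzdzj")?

1

Traverse "jzzjjejrzdzj" character by character; count nodes along the way that are marked as word ends.
Prefixes of the query that are stored words: "jzzjjejrzd"
Count: 1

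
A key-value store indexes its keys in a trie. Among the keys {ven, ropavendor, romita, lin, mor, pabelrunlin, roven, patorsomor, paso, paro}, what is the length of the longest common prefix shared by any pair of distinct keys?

Equivalently: take the maximum, over all pairs, of their longest common prefix length.
e.g. "pabelrunlin" and "paro" share the prefix "pa" of length 2; no pair shares a longer one.
Longest shared-prefix length: 2

2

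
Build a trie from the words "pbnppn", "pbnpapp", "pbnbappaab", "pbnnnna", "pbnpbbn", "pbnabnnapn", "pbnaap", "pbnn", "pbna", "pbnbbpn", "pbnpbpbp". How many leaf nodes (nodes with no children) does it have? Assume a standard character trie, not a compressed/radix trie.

9

A leaf is a node with no children — equivalently, the end of a word that is not a proper prefix of any other stored word.
Those words: "pbnaap", "pbnabnnapn", "pbnbappaab", "pbnbbpn", "pbnnnna", "pbnpapp", "pbnpbbn", "pbnpbpbp", "pbnppn"
Leaf count: 9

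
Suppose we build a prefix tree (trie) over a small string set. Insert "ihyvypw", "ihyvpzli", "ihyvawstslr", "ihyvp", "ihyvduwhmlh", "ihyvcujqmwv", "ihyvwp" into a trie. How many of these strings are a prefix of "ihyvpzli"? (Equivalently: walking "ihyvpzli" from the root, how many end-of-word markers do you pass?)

Traverse "ihyvpzli" character by character; count nodes along the way that are marked as word ends.
Prefixes of the query that are stored words: "ihyvp", "ihyvpzli"
Count: 2

2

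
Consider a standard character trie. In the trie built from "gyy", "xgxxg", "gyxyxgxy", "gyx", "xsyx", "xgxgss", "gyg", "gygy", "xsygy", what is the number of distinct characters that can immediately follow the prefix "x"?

The children of the "x" node are the distinct next characters among strings starting with "x".
Distinct next characters after "x": g, s.
That node has 2 child edges.

2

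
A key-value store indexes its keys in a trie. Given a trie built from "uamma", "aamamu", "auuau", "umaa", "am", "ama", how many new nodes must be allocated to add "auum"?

1

The longest prefix of "auum" already in the trie is "auu" (length 3).
So 4 − 3 = 1 new nodes.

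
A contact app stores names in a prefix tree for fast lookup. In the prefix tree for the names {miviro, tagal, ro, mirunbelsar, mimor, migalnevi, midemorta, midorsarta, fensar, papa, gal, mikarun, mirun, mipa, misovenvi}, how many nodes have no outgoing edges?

A leaf is a node with no children — equivalently, the end of a word that is not a proper prefix of any other stored word.
Those words: "fensar", "gal", "midemorta", "midorsarta", "migalnevi", "mikarun", "mimor", "mipa", "mirunbelsar", "misovenvi", "miviro", "papa", "ro", "tagal"
Leaf count: 14

14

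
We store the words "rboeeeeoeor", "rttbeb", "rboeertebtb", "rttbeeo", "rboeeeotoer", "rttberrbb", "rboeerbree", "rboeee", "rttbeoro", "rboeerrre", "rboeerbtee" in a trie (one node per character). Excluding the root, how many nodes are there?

Insert word by word; a character creates a node only if that edge doesn't already exist:
  "rboeeeeoeor" → 11 new (r, b, o, e, e, e, e, o, e, o, r)
  "rttbeb" → prefix "r" already present; 5 new (t, t, b, e, b)
  "rboeertebtb" → prefix "rboee" already present; 6 new (r, t, e, b, t, b)
  "rttbeeo" → prefix "rttbe" already present; 2 new (e, o)
  "rboeeeotoer" → prefix "rboeee" already present; 5 new (o, t, o, e, r)
  "rttberrbb" → prefix "rttbe" already present; 4 new (r, r, b, b)
  "rboeerbree" → prefix "rboeer" already present; 4 new (b, r, e, e)
  "rboeee" → prefix "rboeee" already present; 0 new (none)
  "rttbeoro" → prefix "rttbe" already present; 3 new (o, r, o)
  "rboeerrre" → prefix "rboeer" already present; 3 new (r, r, e)
  "rboeerbtee" → prefix "rboeerb" already present; 3 new (t, e, e)
Total nodes = 11 + 5 + 6 + 2 + 5 + 4 + 4 + 0 + 3 + 3 + 3 = 46

46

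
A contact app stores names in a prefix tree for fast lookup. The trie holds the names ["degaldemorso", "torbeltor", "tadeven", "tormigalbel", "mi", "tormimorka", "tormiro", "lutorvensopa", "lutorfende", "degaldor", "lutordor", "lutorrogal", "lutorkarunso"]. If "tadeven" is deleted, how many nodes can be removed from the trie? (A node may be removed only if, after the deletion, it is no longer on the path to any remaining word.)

A node on "tadeven"'s path can go only if nothing else ends at it or branches off below it.
The suffix "adeven" (6 nodes) is used only by "tadeven"; the node for "t" still has the child "o", so pruning stops there.
Nodes removed: 6

6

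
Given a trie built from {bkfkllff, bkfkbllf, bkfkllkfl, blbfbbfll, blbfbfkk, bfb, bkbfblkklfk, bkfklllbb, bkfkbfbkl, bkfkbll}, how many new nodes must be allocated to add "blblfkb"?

"blb" is already a path in the trie; the remaining "lfkb" must be added.
So 7 − 3 = 4 new nodes.

4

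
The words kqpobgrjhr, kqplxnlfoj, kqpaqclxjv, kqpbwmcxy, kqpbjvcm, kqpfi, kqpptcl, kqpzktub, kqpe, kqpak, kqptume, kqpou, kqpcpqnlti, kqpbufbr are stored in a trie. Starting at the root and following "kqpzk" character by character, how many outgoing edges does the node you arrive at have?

The children of the "kqpzk" node are the distinct next characters among strings starting with "kqpzk".
Distinct next characters after "kqpzk": t.
That node has 1 child edge.

1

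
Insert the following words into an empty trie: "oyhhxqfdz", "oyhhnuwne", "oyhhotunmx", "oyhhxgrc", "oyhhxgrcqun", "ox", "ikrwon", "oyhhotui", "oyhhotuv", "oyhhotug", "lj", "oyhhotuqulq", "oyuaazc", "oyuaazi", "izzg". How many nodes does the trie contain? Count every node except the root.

51

For each word, the new-node count is its length minus the longest prefix already in the trie:
  "oyhhxqfdz" → 9 new (o, y, h, h, x, q, f, d, z)
  "oyhhnuwne" → prefix "oyhh" already present; 5 new (n, u, w, n, e)
  "oyhhotunmx" → prefix "oyhh" already present; 6 new (o, t, u, n, m, x)
  "oyhhxgrc" → prefix "oyhhx" already present; 3 new (g, r, c)
  "oyhhxgrcqun" → prefix "oyhhxgrc" already present; 3 new (q, u, n)
  "ox" → prefix "o" already present; 1 new (x)
  "ikrwon" → 6 new (i, k, r, w, o, n)
  "oyhhotui" → prefix "oyhhotu" already present; 1 new (i)
  "oyhhotuv" → prefix "oyhhotu" already present; 1 new (v)
  "oyhhotug" → prefix "oyhhotu" already present; 1 new (g)
  "lj" → 2 new (l, j)
  "oyhhotuqulq" → prefix "oyhhotu" already present; 4 new (q, u, l, q)
  "oyuaazc" → prefix "oy" already present; 5 new (u, a, a, z, c)
  "oyuaazi" → prefix "oyuaaz" already present; 1 new (i)
  "izzg" → prefix "i" already present; 3 new (z, z, g)
Total nodes = 9 + 5 + 6 + 3 + 3 + 1 + 6 + 1 + 1 + 1 + 2 + 4 + 5 + 1 + 3 = 51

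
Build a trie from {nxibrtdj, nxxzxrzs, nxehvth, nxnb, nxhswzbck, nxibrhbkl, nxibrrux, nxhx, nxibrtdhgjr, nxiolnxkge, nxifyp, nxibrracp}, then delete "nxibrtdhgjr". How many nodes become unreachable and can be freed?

Walk "nxibrtdhgjr" from the leaf back toward the root, removing each node that no remaining word uses.
The suffix "hgjr" (4 nodes) is used only by "nxibrtdhgjr"; the node for "nxibrtd" still has the child "j", so pruning stops there.
Nodes removed: 4

4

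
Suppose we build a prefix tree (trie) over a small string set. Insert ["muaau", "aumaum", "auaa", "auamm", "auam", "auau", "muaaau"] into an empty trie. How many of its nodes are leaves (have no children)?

6

A leaf is a node with no children — equivalently, the end of a word that is not a proper prefix of any other stored word.
Those words: "auaa", "auamm", "auau", "aumaum", "muaaau", "muaau"
Leaf count: 6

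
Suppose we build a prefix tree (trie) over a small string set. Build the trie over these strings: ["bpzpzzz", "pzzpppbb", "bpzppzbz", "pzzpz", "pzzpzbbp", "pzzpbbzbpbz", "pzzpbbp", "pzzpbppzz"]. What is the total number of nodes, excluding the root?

Trie structure (* marks end of a word):
(root)
├─ b
│  └─ p
│     └─ z
│        └─ p
│           ├─ p
│           │  └─ z
│           │     └─ b
│           │        └─ z *
│           └─ z
│              └─ z
│                 └─ z *
└─ p
   └─ z
      └─ z
         └─ p
            ├─ b
            │  ├─ b
            │  │  ├─ p *
            │  │  └─ z
            │  │     └─ b
            │  │        └─ p
            │  │           └─ b
            │  │              └─ z *
            │  └─ p
            │     └─ p
            │        └─ z
            │           └─ z *
            ├─ p
            │  └─ p
            │     └─ b
            │        └─ b *
            └─ z *
               └─ b
                  └─ b
                     └─ p *
Counting every labelled node above: 35.

35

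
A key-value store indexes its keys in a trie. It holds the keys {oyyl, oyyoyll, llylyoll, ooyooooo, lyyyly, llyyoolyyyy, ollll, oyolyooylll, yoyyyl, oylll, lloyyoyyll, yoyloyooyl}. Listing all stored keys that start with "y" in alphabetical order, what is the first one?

yoyloyooyl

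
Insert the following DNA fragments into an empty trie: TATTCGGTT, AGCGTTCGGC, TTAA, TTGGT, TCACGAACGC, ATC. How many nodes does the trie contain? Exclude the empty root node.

36

Count nodes per top-level branch (shared prefixes stored once):
  'A'-branch (AGCGTTCGGC, ATC): 12 nodes
  'T'-branch (TATTCGGTT, TCACGAACGC, TTAA, TTGGT): 24 nodes
Sum: 36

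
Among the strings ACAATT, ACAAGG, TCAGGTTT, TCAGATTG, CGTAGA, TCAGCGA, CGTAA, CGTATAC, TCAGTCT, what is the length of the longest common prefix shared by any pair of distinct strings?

Equivalently: take the maximum, over all pairs, of their longest common prefix length.
e.g. "ACAAGG" and "ACAATT" share the prefix "ACAA" of length 4; no pair shares a longer one.
Longest shared-prefix length: 4

4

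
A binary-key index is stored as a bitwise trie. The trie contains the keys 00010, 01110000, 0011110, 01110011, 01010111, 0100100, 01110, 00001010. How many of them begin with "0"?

8

Traverse to the node for "0", then collect every word in that subtree.
Words under "0": 00001010, 00010, 0011110, 0100100, 01010111, 01110, 01110000, 01110011
Count: 8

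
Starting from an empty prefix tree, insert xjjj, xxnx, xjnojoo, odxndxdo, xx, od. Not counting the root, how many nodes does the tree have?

Insert word by word; a character creates a node only if that edge doesn't already exist:
  "xjjj" → 4 new (x, j, j, j)
  "xxnx" → prefix "x" already present; 3 new (x, n, x)
  "xjnojoo" → prefix "xj" already present; 5 new (n, o, j, o, o)
  "odxndxdo" → 8 new (o, d, x, n, d, x, d, o)
  "xx" → prefix "xx" already present; 0 new (none)
  "od" → prefix "od" already present; 0 new (none)
Total nodes = 4 + 3 + 5 + 8 + 0 + 0 = 20

20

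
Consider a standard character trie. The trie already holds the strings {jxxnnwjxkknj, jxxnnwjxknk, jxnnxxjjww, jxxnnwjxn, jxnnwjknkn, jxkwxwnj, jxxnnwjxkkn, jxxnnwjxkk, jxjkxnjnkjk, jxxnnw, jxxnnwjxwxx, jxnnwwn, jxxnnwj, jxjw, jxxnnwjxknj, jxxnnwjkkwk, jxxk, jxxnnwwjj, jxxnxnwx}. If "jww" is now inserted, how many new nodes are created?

2

Walking "jww" from the root, the first 1 characters ("j") follow existing edges; "w" is the first miss.
Each of the 2 remaining characters creates one node.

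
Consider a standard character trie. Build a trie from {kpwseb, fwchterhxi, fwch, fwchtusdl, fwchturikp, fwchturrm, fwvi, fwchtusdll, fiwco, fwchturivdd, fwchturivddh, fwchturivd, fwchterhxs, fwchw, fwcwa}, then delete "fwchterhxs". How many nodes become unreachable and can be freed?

1

A node on "fwchterhxs"'s path can go only if nothing else ends at it or branches off below it.
The suffix "s" (1 node) is used only by "fwchterhxs"; the node for "fwchterhx" still has the child "i", so pruning stops there.
Nodes removed: 1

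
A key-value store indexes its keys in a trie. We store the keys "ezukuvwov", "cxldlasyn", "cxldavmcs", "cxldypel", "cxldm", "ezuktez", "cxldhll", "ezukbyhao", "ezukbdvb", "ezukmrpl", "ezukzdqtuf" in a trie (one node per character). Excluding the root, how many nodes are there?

52

Count nodes per top-level branch (shared prefixes stored once):
  'c'-branch (cxldavmcs, cxldhll, cxldlasyn, cxldm, cxldypel): 22 nodes
  'e'-branch (ezukbdvb, ezukbyhao, ezukmrpl, ezuktez, ezukuvwov, ezukzdqtuf): 30 nodes
Sum: 52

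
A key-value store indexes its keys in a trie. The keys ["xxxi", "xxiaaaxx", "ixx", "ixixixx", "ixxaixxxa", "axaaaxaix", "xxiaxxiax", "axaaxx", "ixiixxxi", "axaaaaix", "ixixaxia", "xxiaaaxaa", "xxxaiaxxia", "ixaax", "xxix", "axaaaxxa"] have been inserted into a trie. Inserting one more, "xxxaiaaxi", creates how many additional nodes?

The longest prefix of "xxxaiaaxi" already in the trie is "xxxaia" (length 6).
So 9 − 6 = 3 new nodes.

3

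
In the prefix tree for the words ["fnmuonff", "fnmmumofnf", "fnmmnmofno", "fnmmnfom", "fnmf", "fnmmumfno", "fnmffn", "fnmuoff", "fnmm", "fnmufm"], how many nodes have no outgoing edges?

8

A leaf is a node with no children — equivalently, the end of a word that is not a proper prefix of any other stored word.
Those words: "fnmffn", "fnmmnfom", "fnmmnmofno", "fnmmumfno", "fnmmumofnf", "fnmufm", "fnmuoff", "fnmuonff"
Leaf count: 8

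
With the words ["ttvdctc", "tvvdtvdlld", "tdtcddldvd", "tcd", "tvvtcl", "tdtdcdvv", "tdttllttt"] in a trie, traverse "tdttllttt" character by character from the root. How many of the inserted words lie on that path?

1

Traverse "tdttllttt" character by character; count nodes along the way that are marked as word ends.
Prefixes of the query that are stored words: "tdttllttt"
Count: 1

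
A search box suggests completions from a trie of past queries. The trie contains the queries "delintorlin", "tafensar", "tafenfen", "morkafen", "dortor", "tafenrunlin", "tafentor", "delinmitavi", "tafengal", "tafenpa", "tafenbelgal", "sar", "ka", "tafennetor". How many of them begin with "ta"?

Traverse to the node for "ta", then collect every word in that subtree.
Words under "ta": tafenbelgal, tafenfen, tafengal, tafennetor, tafenpa, tafenrunlin, tafensar, tafentor
Count: 8

8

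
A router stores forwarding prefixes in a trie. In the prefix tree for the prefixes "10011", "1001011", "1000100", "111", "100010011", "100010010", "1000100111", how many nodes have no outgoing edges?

5

Leaves are exactly the stored words that no other stored word extends.
Those words: "100010010", "1000100111", "1001011", "10011", "111"
Leaf count: 5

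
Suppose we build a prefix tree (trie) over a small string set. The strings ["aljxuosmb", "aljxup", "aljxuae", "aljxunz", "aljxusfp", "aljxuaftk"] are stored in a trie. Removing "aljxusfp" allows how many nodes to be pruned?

3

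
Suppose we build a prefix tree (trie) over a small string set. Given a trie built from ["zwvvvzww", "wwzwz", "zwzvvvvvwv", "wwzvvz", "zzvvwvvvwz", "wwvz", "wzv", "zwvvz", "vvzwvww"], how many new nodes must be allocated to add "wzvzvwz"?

The longest prefix of "wzvzvwz" already in the trie is "wzv" (length 3).
Each of the 4 remaining characters creates one node.

4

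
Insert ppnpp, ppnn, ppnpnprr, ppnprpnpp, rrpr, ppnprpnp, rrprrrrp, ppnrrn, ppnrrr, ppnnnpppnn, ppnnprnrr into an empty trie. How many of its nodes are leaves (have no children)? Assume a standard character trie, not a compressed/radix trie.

A leaf is a node with no children — equivalently, the end of a word that is not a proper prefix of any other stored word.
Those words: "ppnnnpppnn", "ppnnprnrr", "ppnpnprr", "ppnpp", "ppnprpnpp", "ppnrrn", "ppnrrr", "rrprrrrp"
Leaf count: 8

8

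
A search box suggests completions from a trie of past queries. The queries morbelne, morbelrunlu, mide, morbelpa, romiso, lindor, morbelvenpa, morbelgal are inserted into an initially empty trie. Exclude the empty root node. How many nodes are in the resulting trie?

38

Trie structure (* marks end of a word):
(root)
├─ l
│  └─ i
│     └─ n
│        └─ d
│           └─ o
│              └─ r *
├─ m
│  ├─ i
│  │  └─ d
│  │     └─ e *
│  └─ o
│     └─ r
│        └─ b
│           └─ e
│              └─ l
│                 ├─ g
│                 │  └─ a
│                 │     └─ l *
│                 ├─ n
│                 │  └─ e *
│                 ├─ p
│                 │  └─ a *
│                 ├─ r
│                 │  └─ u
│                 │     └─ n
│                 │        └─ l
│                 │           └─ u *
│                 └─ v
│                    └─ e
│                       └─ n
│                          └─ p
│                             └─ a *
└─ r
   └─ o
      └─ m
         └─ i
            └─ s
               └─ o *
Counting every labelled node above: 38.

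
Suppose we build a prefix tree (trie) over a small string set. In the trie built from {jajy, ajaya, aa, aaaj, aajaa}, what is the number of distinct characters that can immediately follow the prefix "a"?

The children of the "a" node are the distinct next characters among strings starting with "a".
Characters that immediately follow "a" among the stored strings: {a, j}.
That node has 2 child edges.

2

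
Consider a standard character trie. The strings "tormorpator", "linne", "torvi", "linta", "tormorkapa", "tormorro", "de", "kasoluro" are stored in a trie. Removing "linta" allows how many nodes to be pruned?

Walk "linta" from the leaf back toward the root, removing each node that no remaining word uses.
The suffix "ta" (2 nodes) is used only by "linta"; the node for "lin" still has the child "n", so pruning stops there.
Nodes removed: 2

2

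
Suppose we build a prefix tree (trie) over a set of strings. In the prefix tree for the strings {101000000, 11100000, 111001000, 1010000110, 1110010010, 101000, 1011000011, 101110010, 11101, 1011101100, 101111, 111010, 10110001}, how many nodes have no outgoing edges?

11

Leaves are exactly the stored words that no other stored word extends.
Those words: "101000000", "1010000110", "1011000011", "10110001", "101110010", "1011101100", "101111", "11100000", "111001000", "1110010010", "111010"
Leaf count: 11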